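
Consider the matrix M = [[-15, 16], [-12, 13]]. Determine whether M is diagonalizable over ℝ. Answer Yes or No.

Characteristic polynomial: p(s) = s^2 + 2s - 3 = (s - 1)(s + 3).
All 2 eigenvalues are distinct, so M is diagonalizable.

Yes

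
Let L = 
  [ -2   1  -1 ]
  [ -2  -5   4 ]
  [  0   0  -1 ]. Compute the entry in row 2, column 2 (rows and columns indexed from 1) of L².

Characteristic polynomial: μ^3 + 8μ^2 + 19μ + 12 = (μ + 1)(μ + 3)(μ + 4), so the eigenvalues are -4, -3, -1.
μ=-1: eigenvector (0, 1, 1).
μ=-3: eigenvector (1, -1, 0).
μ=-4: eigenvector (1, -2, 0).
P = [[0, 1, 1], [1, -1, -2], [1, 0, 0]], D = diag(-1, -3, -4), P⁻¹ = [[0, 0, 1], [2, 1, -1], [-1, -1, 1]].
L² = P·diag(1, 9, 16)·P⁻¹ = [[2, -7, 7], [14, 23, -22], [0, 0, 1]].
The requested entry is 23.

23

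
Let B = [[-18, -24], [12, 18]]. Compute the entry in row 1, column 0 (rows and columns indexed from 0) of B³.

432

Characteristic polynomial: μ^2 - 36 = (μ - 6)(μ + 6), so the eigenvalues are -6, 6.
μ=-6: eigenvector (2, -1).
μ=6: eigenvector (-1, 1).
P = [[2, -1], [-1, 1]], D = diag(-6, 6), P⁻¹ = [[1, 1], [1, 2]].
B³ = P·diag(-216, 216)·P⁻¹ = [[-648, -864], [432, 648]].
The requested entry is 432.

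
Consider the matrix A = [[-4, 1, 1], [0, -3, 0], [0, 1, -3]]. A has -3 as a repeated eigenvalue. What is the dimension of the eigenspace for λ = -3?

A + 3I = [[-1, 1, 1], [0, 0, 0], [0, 1, 0]].
This matrix has rank 2, so its null space has dimension 3 − 2 = 1.

1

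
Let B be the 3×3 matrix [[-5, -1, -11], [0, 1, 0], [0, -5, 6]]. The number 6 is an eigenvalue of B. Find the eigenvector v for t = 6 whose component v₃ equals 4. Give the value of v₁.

-4

B − 6I = [[-11, -1, -11], [0, -5, 0], [0, -5, 0]].
Solving (B − 6I)v = 0 gives the eigenspace spanned by (-4, 0, 4).
With v₃ = 4, v = (-4, 0, 4), so v₁ = -4.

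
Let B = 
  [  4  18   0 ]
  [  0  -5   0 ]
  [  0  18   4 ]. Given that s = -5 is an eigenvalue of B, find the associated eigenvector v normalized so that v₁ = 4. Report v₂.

B + 5I = [[9, 18, 0], [0, 0, 0], [0, 18, 9]].
Solving (B + 5I)v = 0 gives the eigenspace spanned by (4, -2, 4).
With v₁ = 4, v = (4, -2, 4), so v₂ = -2.

-2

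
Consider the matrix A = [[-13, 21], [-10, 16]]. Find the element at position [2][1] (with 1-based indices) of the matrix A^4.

Characteristic polynomial: r^2 - 3r + 2 = (r - 2)(r - 1), so the eigenvalues are 1, 2.
r=1: eigenvector (-3, -2).
r=2: eigenvector (-7, -5).
P = [[-3, -7], [-2, -5]], D = diag(1, 2), P⁻¹ = [[-5, 7], [2, -3]].
A⁴ = P·diag(1, 16)·P⁻¹ = [[-209, 315], [-150, 226]].
The requested entry is -150.

-150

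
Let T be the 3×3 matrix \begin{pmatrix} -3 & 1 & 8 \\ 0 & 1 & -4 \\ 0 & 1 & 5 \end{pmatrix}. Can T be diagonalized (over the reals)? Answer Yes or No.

No

Characteristic polynomial: p(μ) = μ^3 - 3μ^2 - 9μ + 27 = (μ - 3)^2(μ + 3).
μ = 3 has algebraic multiplicity 2; rank(T − 3I) = 2, so geometric multiplicity = 1.
Geometric multiplicity < algebraic multiplicity, so T is not diagonalizable.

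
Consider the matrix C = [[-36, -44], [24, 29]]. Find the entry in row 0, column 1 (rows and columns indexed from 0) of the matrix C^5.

-34364

Characteristic polynomial: t^2 + 7t + 12 = (t + 3)(t + 4), so the eigenvalues are -4, -3.
t=-3: eigenvector (4, -3).
t=-4: eigenvector (11, -8).
P = [[4, 11], [-3, -8]], D = diag(-3, -4), P⁻¹ = [[-8, -11], [3, 4]].
C⁵ = P·diag(-243, -1024)·P⁻¹ = [[-26016, -34364], [18744, 24749]].
The requested entry is -34364.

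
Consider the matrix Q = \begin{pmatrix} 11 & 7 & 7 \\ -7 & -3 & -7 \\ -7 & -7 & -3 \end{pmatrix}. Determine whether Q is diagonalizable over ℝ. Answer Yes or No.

Characteristic polynomial: p(λ) = λ^3 - 5λ^2 - 8λ + 48 = (λ - 4)^2(λ + 3).
λ = 4 has algebraic multiplicity 2; rank(Q − 4I) = 1, so geometric multiplicity = 2.
Every eigenvalue has geometric = algebraic multiplicity, so Q is diagonalizable.

Yes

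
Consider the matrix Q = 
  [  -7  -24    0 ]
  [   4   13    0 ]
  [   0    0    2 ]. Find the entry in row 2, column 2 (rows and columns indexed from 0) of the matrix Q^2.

4

Characteristic polynomial: t^3 - 8t^2 + 17t - 10 = (t - 5)(t - 2)(t - 1), so the eigenvalues are 1, 2, 5.
t=5: eigenvector (-2, 1, 0).
t=1: eigenvector (3, -1, 0).
t=2: eigenvector (0, 0, 1).
P = [[-2, 3, 0], [1, -1, 0], [0, 0, 1]], D = diag(5, 1, 2), P⁻¹ = [[1, 3, 0], [1, 2, 0], [0, 0, 1]].
Q² = P·diag(25, 1, 4)·P⁻¹ = [[-47, -144, 0], [24, 73, 0], [0, 0, 4]].
The requested entry is 4.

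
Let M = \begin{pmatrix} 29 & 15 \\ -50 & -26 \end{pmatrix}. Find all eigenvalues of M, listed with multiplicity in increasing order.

Characteristic polynomial: p(s) = s^2 - 3s - 4 = (s - 4)(s + 1).
Roots (with multiplicity): -1, 4.

-1, 4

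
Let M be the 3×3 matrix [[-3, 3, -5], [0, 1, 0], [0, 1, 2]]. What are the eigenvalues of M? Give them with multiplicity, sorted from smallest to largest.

Characteristic polynomial: p(r) = r^3 - 7r + 6 = (r - 2)(r - 1)(r + 3).
Roots (with multiplicity): -3, 1, 2.

-3, 1, 2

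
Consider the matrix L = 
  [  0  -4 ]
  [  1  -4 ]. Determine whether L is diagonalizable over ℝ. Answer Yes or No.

No

Characteristic polynomial: p(t) = t^2 + 4t + 4 = (t + 2)^2.
t = -2 has algebraic multiplicity 2; rank(L + 2I) = 1, so geometric multiplicity = 1.
Geometric multiplicity < algebraic multiplicity, so L is not diagonalizable.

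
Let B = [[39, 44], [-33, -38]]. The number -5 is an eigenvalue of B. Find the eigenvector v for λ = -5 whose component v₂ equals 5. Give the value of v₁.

-5

B + 5I = [[44, 44], [-33, -33]].
Solving (B + 5I)v = 0 gives the eigenspace spanned by (-5, 5).
With v₂ = 5, v = (-5, 5), so v₁ = -5.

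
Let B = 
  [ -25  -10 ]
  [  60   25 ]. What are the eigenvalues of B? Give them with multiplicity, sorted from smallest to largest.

Characteristic polynomial: p(r) = r^2 - 25 = (r - 5)(r + 5).
Roots (with multiplicity): -5, 5.

-5, 5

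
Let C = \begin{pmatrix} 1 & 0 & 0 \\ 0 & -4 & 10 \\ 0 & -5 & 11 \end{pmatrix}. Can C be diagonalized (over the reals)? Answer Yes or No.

Yes

Characteristic polynomial: p(λ) = λ^3 - 8λ^2 + 13λ - 6 = (λ - 6)(λ - 1)^2.
λ = 1 has algebraic multiplicity 2; rank(C − 1I) = 1, so geometric multiplicity = 2.
Every eigenvalue has geometric = algebraic multiplicity, so C is diagonalizable.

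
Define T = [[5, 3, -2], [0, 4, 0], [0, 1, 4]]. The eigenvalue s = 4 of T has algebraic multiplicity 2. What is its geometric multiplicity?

T − 4I = [[1, 3, -2], [0, 0, 0], [0, 1, 0]].
This matrix has rank 2, so its null space has dimension 3 − 2 = 1.

1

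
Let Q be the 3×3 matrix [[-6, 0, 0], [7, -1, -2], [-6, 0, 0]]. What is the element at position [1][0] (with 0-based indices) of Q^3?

217

Characteristic polynomial: λ^3 + 7λ^2 + 6λ = λ(λ + 1)(λ + 6), so the eigenvalues are -6, -1, 0.
λ=0: eigenvector (0, -2, 1).
λ=-1: eigenvector (0, 1, 0).
λ=-6: eigenvector (1, -1, 1).
P = [[0, 0, 1], [-2, 1, -1], [1, 0, 1]], D = diag(0, -1, -6), P⁻¹ = [[-1, 0, 1], [-1, 1, 2], [1, 0, 0]].
Q³ = P·diag(0, -1, -216)·P⁻¹ = [[-216, 0, 0], [217, -1, -2], [-216, 0, 0]].
The requested entry is 217.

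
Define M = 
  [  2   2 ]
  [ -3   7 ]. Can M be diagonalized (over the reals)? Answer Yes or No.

Yes

Characteristic polynomial: p(t) = t^2 - 9t + 20 = (t - 5)(t - 4).
All 2 eigenvalues are distinct, so M is diagonalizable.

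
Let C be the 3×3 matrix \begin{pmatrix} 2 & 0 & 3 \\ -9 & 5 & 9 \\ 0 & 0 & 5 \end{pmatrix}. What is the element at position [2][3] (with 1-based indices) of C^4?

1827

Characteristic polynomial: r^3 - 12r^2 + 45r - 50 = (r - 5)^2(r - 2), so the eigenvalues are 2, 5, 5.
r=5: eigenvector (1, 1, 1).
r=5: eigenvector (0, 1, 0).
r=2: eigenvector (1, 3, 0).
P = [[1, 0, 1], [1, 1, 3], [1, 0, 0]], D = diag(5, 5, 2), P⁻¹ = [[0, 0, 1], [-3, 1, 2], [1, 0, -1]].
C⁴ = P·diag(625, 625, 16)·P⁻¹ = [[16, 0, 609], [-1827, 625, 1827], [0, 0, 625]].
The requested entry is 1827.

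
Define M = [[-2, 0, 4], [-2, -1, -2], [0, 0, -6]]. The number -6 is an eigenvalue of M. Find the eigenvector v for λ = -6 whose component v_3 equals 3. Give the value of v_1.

-3

M + 6I = [[4, 0, 4], [-2, 5, -2], [0, 0, 0]].
Solving (M + 6I)v = 0 gives the eigenspace spanned by (-3, 0, 3).
With v_3 = 3, v = (-3, 0, 3), so v_1 = -3.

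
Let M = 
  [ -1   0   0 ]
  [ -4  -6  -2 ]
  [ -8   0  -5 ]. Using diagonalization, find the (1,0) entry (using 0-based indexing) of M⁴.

Characteristic polynomial: r^3 + 12r^2 + 41r + 30 = (r + 1)(r + 5)(r + 6), so the eigenvalues are -6, -5, -1.
r=-1: eigenvector (1, 0, -2).
r=-6: eigenvector (0, 1, 0).
r=-5: eigenvector (0, -2, 1).
P = [[1, 0, 0], [0, 1, -2], [-2, 0, 1]], D = diag(-1, -6, -5), P⁻¹ = [[1, 0, 0], [4, 1, 2], [2, 0, 1]].
M⁴ = P·diag(1, 1296, 625)·P⁻¹ = [[1, 0, 0], [2684, 1296, 1342], [1248, 0, 625]].
The requested entry is 2684.

2684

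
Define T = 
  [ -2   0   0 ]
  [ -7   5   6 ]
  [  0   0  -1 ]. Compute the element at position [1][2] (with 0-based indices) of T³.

126

Characteristic polynomial: μ^3 - 2μ^2 - 13μ - 10 = (μ - 5)(μ + 1)(μ + 2), so the eigenvalues are -2, -1, 5.
μ=-2: eigenvector (1, 1, 0).
μ=-1: eigenvector (0, -1, 1).
μ=5: eigenvector (0, 1, 0).
P = [[1, 0, 0], [1, -1, 1], [0, 1, 0]], D = diag(-2, -1, 5), P⁻¹ = [[1, 0, 0], [0, 0, 1], [-1, 1, 1]].
T³ = P·diag(-8, -1, 125)·P⁻¹ = [[-8, 0, 0], [-133, 125, 126], [0, 0, -1]].
The requested entry is 126.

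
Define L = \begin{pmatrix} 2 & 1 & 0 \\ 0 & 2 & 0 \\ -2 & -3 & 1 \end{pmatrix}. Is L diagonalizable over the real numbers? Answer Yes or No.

No

Characteristic polynomial: p(s) = s^3 - 5s^2 + 8s - 4 = (s - 2)^2(s - 1).
s = 2 has algebraic multiplicity 2; rank(L − 2I) = 2, so geometric multiplicity = 1.
Geometric multiplicity < algebraic multiplicity, so L is not diagonalizable.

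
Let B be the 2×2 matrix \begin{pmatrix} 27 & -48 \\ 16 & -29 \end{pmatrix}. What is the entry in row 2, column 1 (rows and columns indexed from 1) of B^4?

Characteristic polynomial: r^2 + 2r - 15 = (r - 3)(r + 5), so the eigenvalues are -5, 3.
r=-5: eigenvector (3, 2).
r=3: eigenvector (-2, -1).
P = [[3, -2], [2, -1]], D = diag(-5, 3), P⁻¹ = [[-1, 2], [-2, 3]].
B⁴ = P·diag(625, 81)·P⁻¹ = [[-1551, 3264], [-1088, 2257]].
The requested entry is -1088.

-1088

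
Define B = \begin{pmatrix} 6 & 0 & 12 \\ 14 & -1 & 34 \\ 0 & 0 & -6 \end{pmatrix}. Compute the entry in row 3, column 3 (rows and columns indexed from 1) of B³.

Characteristic polynomial: λ^3 + λ^2 - 36λ - 36 = (λ - 6)(λ + 1)(λ + 6), so the eigenvalues are -6, -1, 6.
λ=6: eigenvector (1, 2, 0).
λ=-1: eigenvector (0, 1, 0).
λ=-6: eigenvector (-1, -4, 1).
P = [[1, 0, -1], [2, 1, -4], [0, 0, 1]], D = diag(6, -1, -6), P⁻¹ = [[1, 0, 1], [-2, 1, 2], [0, 0, 1]].
B³ = P·diag(216, -1, -216)·P⁻¹ = [[216, 0, 432], [434, -1, 1294], [0, 0, -216]].
The requested entry is -216.

-216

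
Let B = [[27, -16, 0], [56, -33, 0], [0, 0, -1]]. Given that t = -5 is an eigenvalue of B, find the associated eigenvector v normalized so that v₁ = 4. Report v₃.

0

B + 5I = [[32, -16, 0], [56, -28, 0], [0, 0, 4]].
Solving (B + 5I)v = 0 gives the eigenspace spanned by (4, 8, 0).
With v₁ = 4, v = (4, 8, 0), so v₃ = 0.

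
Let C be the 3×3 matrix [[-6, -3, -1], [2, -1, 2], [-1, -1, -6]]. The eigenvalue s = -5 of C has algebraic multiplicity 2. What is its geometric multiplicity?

1

C + 5I = [[-1, -3, -1], [2, 4, 2], [-1, -1, -1]].
This matrix has rank 2, so its null space has dimension 3 − 2 = 1.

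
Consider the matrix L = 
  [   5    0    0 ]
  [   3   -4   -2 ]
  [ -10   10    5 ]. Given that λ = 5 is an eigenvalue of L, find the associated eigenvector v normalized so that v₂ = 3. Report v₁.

3

L − 5I = [[0, 0, 0], [3, -9, -2], [-10, 10, 0]].
Solving (L − 5I)v = 0 gives the eigenspace spanned by (3, 3, -9).
With v₂ = 3, v = (3, 3, -9), so v₁ = 3.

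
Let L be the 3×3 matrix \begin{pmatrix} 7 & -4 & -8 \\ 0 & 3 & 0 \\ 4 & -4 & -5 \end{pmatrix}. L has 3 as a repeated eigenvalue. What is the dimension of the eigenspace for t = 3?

L − 3I = [[4, -4, -8], [0, 0, 0], [4, -4, -8]].
This matrix has rank 1, so its null space has dimension 3 − 1 = 2.

2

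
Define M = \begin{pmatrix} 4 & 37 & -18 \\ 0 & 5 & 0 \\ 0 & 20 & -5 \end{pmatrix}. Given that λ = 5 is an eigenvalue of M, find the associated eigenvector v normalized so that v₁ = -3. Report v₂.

-3

M − 5I = [[-1, 37, -18], [0, 0, 0], [0, 20, -10]].
Solving (M − 5I)v = 0 gives the eigenspace spanned by (-3, -3, -6).
With v₁ = -3, v = (-3, -3, -6), so v₂ = -3.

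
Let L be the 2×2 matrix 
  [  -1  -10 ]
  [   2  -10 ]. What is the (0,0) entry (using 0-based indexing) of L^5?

Characteristic polynomial: t^2 + 11t + 30 = (t + 5)(t + 6), so the eigenvalues are -6, -5.
t=-6: eigenvector (2, 1).
t=-5: eigenvector (5, 2).
P = [[2, 5], [1, 2]], D = diag(-6, -5), P⁻¹ = [[-2, 5], [1, -2]].
L⁵ = P·diag(-7776, -3125)·P⁻¹ = [[15479, -46510], [9302, -26380]].
The requested entry is 15479.

15479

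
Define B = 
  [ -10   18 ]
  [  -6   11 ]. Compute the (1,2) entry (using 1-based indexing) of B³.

54

Characteristic polynomial: λ^2 - λ - 2 = (λ - 2)(λ + 1), so the eigenvalues are -1, 2.
λ=-1: eigenvector (2, 1).
λ=2: eigenvector (3, 2).
P = [[2, 3], [1, 2]], D = diag(-1, 2), P⁻¹ = [[2, -3], [-1, 2]].
B³ = P·diag(-1, 8)·P⁻¹ = [[-28, 54], [-18, 35]].
The requested entry is 54.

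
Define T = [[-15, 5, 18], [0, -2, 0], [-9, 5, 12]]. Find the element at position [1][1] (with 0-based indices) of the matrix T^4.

Characteristic polynomial: μ^3 + 5μ^2 - 12μ - 36 = (μ - 3)(μ + 2)(μ + 6), so the eigenvalues are -6, -2, 3.
μ=-6: eigenvector (-2, 0, -1).
μ=-2: eigenvector (-1, 1, -1).
μ=3: eigenvector (1, 0, 1).
P = [[-2, -1, 1], [0, 1, 0], [-1, -1, 1]], D = diag(-6, -2, 3), P⁻¹ = [[-1, 0, 1], [0, 1, 0], [-1, 1, 2]].
T⁴ = P·diag(1296, 16, 81)·P⁻¹ = [[2511, 65, -2430], [0, 16, 0], [1215, 65, -1134]].
The requested entry is 16.

16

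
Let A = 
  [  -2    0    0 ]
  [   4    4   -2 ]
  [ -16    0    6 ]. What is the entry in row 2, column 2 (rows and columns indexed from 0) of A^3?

Characteristic polynomial: s^3 - 8s^2 + 4s + 48 = (s - 6)(s - 4)(s + 2), so the eigenvalues are -2, 4, 6.
s=6: eigenvector (0, 1, -1).
s=-2: eigenvector (1, 0, 2).
s=4: eigenvector (0, 1, 0).
P = [[0, 1, 0], [1, 0, 1], [-1, 2, 0]], D = diag(6, -2, 4), P⁻¹ = [[2, 0, -1], [1, 0, 0], [-2, 1, 1]].
A³ = P·diag(216, -8, 64)·P⁻¹ = [[-8, 0, 0], [304, 64, -152], [-448, 0, 216]].
The requested entry is 216.

216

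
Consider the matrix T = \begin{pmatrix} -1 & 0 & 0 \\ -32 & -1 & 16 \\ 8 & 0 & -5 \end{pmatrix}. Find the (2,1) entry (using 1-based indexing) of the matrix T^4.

Characteristic polynomial: s^3 + 7s^2 + 11s + 5 = (s + 1)^2(s + 5), so the eigenvalues are -5, -1, -1.
s=-5: eigenvector (0, -4, 1).
s=-1: eigenvector (0, 1, 0).
s=-1: eigenvector (1, -9, 2).
P = [[0, 0, 1], [-4, 1, -9], [1, 0, 2]], D = diag(-5, -1, -1), P⁻¹ = [[-2, 0, 1], [1, 1, 4], [1, 0, 0]].
T⁴ = P·diag(625, 1, 1)·P⁻¹ = [[1, 0, 0], [4992, 1, -2496], [-1248, 0, 625]].
The requested entry is 4992.

4992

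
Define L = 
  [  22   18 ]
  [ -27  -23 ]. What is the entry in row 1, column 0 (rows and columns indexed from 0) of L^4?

1107

Characteristic polynomial: s^2 + s - 20 = (s - 4)(s + 5), so the eigenvalues are -5, 4.
s=4: eigenvector (1, -1).
s=-5: eigenvector (-2, 3).
P = [[1, -2], [-1, 3]], D = diag(4, -5), P⁻¹ = [[3, 2], [1, 1]].
L⁴ = P·diag(256, 625)·P⁻¹ = [[-482, -738], [1107, 1363]].
The requested entry is 1107.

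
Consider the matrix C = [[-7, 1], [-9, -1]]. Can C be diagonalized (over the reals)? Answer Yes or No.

Characteristic polynomial: p(s) = s^2 + 8s + 16 = (s + 4)^2.
s = -4 has algebraic multiplicity 2; rank(C + 4I) = 1, so geometric multiplicity = 1.
Geometric multiplicity < algebraic multiplicity, so C is not diagonalizable.

No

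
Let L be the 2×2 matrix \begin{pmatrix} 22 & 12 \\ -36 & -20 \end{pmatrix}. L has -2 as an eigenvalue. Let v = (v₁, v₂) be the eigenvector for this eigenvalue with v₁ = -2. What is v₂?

4

L + 2I = [[24, 12], [-36, -18]].
Solving (L + 2I)v = 0 gives the eigenspace spanned by (-2, 4).
With v₁ = -2, v = (-2, 4), so v₂ = 4.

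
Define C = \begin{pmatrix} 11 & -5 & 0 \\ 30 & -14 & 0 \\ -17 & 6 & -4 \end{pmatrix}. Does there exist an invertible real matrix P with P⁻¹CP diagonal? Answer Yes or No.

No

Characteristic polynomial: p(t) = t^3 + 7t^2 + 8t - 16 = (t - 1)(t + 4)^2.
t = -4 has algebraic multiplicity 2; rank(C + 4I) = 2, so geometric multiplicity = 1.
Geometric multiplicity < algebraic multiplicity, so C is not diagonalizable.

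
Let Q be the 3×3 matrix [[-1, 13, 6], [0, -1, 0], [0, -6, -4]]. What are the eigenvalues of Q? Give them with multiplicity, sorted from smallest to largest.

-4, -1, -1

Characteristic polynomial: p(s) = s^3 + 6s^2 + 9s + 4 = (s + 1)^2(s + 4).
Roots (with multiplicity): -4, -1, -1.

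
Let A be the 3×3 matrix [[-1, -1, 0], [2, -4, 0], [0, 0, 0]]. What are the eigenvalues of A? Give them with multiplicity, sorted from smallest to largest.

-3, -2, 0

Characteristic polynomial: p(μ) = μ^3 + 5μ^2 + 6μ = μ(μ + 2)(μ + 3).
Roots (with multiplicity): -3, -2, 0.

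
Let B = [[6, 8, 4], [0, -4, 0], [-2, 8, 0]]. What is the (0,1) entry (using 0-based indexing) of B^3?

224

Characteristic polynomial: μ^3 - 2μ^2 - 16μ + 32 = (μ - 4)(μ - 2)(μ + 4), so the eigenvalues are -4, 2, 4.
μ=4: eigenvector (2, 0, -1).
μ=-4: eigenvector (0, 1, -2).
μ=2: eigenvector (-1, 0, 1).
P = [[2, 0, -1], [0, 1, 0], [-1, -2, 1]], D = diag(4, -4, 2), P⁻¹ = [[1, 2, 1], [0, 1, 0], [1, 4, 2]].
B³ = P·diag(64, -64, 8)·P⁻¹ = [[120, 224, 112], [0, -64, 0], [-56, 32, -48]].
The requested entry is 224.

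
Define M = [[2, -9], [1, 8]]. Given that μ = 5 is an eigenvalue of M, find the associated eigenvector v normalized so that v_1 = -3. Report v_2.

M − 5I = [[-3, -9], [1, 3]].
Solving (M − 5I)v = 0 gives the eigenspace spanned by (-3, 1).
With v_1 = -3, v = (-3, 1), so v_2 = 1.

1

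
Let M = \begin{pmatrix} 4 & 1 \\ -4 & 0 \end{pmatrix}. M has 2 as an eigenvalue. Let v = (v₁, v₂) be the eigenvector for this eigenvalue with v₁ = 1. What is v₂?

M − 2I = [[2, 1], [-4, -2]].
Solving (M − 2I)v = 0 gives the eigenspace spanned by (1, -2).
With v₁ = 1, v = (1, -2), so v₂ = -2.

-2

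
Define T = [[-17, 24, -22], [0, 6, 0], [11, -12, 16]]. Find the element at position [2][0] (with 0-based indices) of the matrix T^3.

Characteristic polynomial: s^3 - 5s^2 - 36s + 180 = (s - 6)(s - 5)(s + 6), so the eigenvalues are -6, 5, 6.
s=5: eigenvector (1, 0, -1).
s=6: eigenvector (2, 1, -1).
s=-6: eigenvector (2, 0, -1).
P = [[1, 2, 2], [0, 1, 0], [-1, -1, -1]], D = diag(5, 6, -6), P⁻¹ = [[-1, 0, -2], [0, 1, 0], [1, -1, 1]].
T³ = P·diag(125, 216, -216)·P⁻¹ = [[-557, 864, -682], [0, 216, 0], [341, -432, 466]].
The requested entry is 341.

341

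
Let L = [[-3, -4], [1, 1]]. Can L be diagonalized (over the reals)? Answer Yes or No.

Characteristic polynomial: p(t) = t^2 + 2t + 1 = (t + 1)^2.
t = -1 has algebraic multiplicity 2; rank(L + 1I) = 1, so geometric multiplicity = 1.
Geometric multiplicity < algebraic multiplicity, so L is not diagonalizable.

No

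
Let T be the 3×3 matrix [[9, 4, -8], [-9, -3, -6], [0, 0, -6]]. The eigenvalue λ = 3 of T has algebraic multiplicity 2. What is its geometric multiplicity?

1

T − 3I = [[6, 4, -8], [-9, -6, -6], [0, 0, -9]].
This matrix has rank 2, so its null space has dimension 3 − 2 = 1.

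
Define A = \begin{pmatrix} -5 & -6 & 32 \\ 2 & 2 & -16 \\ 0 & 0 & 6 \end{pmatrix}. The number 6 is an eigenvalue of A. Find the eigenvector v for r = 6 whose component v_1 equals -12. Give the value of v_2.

6

A − 6I = [[-11, -6, 32], [2, -4, -16], [0, 0, 0]].
Solving (A − 6I)v = 0 gives the eigenspace spanned by (-12, 6, -3).
With v_1 = -12, v = (-12, 6, -3), so v_2 = 6.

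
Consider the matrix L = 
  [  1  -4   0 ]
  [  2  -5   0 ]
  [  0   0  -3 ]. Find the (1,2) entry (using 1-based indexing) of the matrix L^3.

-52

Characteristic polynomial: r^3 + 7r^2 + 15r + 9 = (r + 1)(r + 3)^2, so the eigenvalues are -3, -3, -1.
r=-1: eigenvector (-2, -1, 0).
r=-3: eigenvector (1, 1, -2).
r=-3: eigenvector (0, 0, 1).
P = [[-2, 1, 0], [-1, 1, 0], [0, -2, 1]], D = diag(-1, -3, -3), P⁻¹ = [[-1, 1, 0], [-1, 2, 0], [-2, 4, 1]].
L³ = P·diag(-1, -27, -27)·P⁻¹ = [[25, -52, 0], [26, -53, 0], [0, 0, -27]].
The requested entry is -52.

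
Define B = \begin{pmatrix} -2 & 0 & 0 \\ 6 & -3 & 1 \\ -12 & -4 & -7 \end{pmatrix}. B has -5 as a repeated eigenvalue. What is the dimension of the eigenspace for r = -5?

B + 5I = [[3, 0, 0], [6, 2, 1], [-12, -4, -2]].
This matrix has rank 2, so its null space has dimension 3 − 2 = 1.

1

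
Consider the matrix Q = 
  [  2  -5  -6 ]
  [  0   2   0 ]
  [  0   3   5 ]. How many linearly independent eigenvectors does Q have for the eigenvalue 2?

Q − 2I = [[0, -5, -6], [0, 0, 0], [0, 3, 3]].
This matrix has rank 2, so its null space has dimension 3 − 2 = 1.

1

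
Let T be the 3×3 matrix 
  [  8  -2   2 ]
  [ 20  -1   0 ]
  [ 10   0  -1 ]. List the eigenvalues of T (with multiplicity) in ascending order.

-1, 3, 4

Characteristic polynomial: p(λ) = λ^3 - 6λ^2 + 5λ + 12 = (λ - 4)(λ - 3)(λ + 1).
Roots (with multiplicity): -1, 3, 4.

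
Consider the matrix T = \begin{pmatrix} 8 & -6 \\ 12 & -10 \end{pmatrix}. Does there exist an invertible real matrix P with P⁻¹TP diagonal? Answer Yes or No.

Characteristic polynomial: p(μ) = μ^2 + 2μ - 8 = (μ - 2)(μ + 4).
All 2 eigenvalues are distinct, so T is diagonalizable.

Yes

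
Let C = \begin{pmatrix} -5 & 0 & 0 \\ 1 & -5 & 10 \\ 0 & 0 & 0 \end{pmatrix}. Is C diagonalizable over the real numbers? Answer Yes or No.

Characteristic polynomial: p(μ) = μ^3 + 10μ^2 + 25μ = μ(μ + 5)^2.
μ = -5 has algebraic multiplicity 2; rank(C + 5I) = 2, so geometric multiplicity = 1.
Geometric multiplicity < algebraic multiplicity, so C is not diagonalizable.

No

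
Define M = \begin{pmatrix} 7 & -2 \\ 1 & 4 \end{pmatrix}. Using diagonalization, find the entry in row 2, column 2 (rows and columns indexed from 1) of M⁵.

Characteristic polynomial: r^2 - 11r + 30 = (r - 6)(r - 5), so the eigenvalues are 5, 6.
r=6: eigenvector (-2, -1).
r=5: eigenvector (1, 1).
P = [[-2, 1], [-1, 1]], D = diag(6, 5), P⁻¹ = [[-1, 1], [-1, 2]].
M⁵ = P·diag(7776, 3125)·P⁻¹ = [[12427, -9302], [4651, -1526]].
The requested entry is -1526.

-1526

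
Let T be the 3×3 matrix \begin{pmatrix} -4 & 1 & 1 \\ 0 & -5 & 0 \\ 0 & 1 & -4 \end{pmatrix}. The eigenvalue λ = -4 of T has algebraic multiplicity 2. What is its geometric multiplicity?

1

T + 4I = [[0, 1, 1], [0, -1, 0], [0, 1, 0]].
This matrix has rank 2, so its null space has dimension 3 − 2 = 1.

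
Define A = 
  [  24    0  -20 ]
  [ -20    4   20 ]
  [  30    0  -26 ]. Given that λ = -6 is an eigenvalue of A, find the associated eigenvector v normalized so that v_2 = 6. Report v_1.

-6

A + 6I = [[30, 0, -20], [-20, 10, 20], [30, 0, -20]].
Solving (A + 6I)v = 0 gives the eigenspace spanned by (-6, 6, -9).
With v_2 = 6, v = (-6, 6, -9), so v_1 = -6.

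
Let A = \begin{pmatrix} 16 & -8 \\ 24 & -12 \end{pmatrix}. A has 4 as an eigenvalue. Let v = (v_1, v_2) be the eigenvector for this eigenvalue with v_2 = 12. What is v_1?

A − 4I = [[12, -8], [24, -16]].
Solving (A − 4I)v = 0 gives the eigenspace spanned by (8, 12).
With v_2 = 12, v = (8, 12), so v_1 = 8.

8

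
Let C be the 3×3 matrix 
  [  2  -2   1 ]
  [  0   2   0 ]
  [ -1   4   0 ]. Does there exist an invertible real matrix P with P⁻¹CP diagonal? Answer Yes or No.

No

Characteristic polynomial: p(s) = s^3 - 4s^2 + 5s - 2 = (s - 2)(s - 1)^2.
s = 1 has algebraic multiplicity 2; rank(C − 1I) = 2, so geometric multiplicity = 1.
Geometric multiplicity < algebraic multiplicity, so C is not diagonalizable.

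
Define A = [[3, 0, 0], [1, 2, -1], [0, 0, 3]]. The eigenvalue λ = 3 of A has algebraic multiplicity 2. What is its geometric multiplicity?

A − 3I = [[0, 0, 0], [1, -1, -1], [0, 0, 0]].
This matrix has rank 1, so its null space has dimension 3 − 1 = 2.

2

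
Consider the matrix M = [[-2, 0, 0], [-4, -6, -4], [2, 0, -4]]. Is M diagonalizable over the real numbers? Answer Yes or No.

Characteristic polynomial: p(s) = s^3 + 12s^2 + 44s + 48 = (s + 2)(s + 4)(s + 6).
All 3 eigenvalues are distinct, so M is diagonalizable.

Yes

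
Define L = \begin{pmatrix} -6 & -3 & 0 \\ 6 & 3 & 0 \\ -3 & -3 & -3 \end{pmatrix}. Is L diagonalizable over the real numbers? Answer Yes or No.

Yes

Characteristic polynomial: p(r) = r^3 + 6r^2 + 9r = r(r + 3)^2.
r = -3 has algebraic multiplicity 2; rank(L + 3I) = 1, so geometric multiplicity = 2.
Every eigenvalue has geometric = algebraic multiplicity, so L is diagonalizable.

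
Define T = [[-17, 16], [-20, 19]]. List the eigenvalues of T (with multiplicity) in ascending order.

Characteristic polynomial: p(μ) = μ^2 - 2μ - 3 = (μ - 3)(μ + 1).
Roots (with multiplicity): -1, 3.

-1, 3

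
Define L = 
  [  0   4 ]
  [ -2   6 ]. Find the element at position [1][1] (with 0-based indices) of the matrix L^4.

496

Characteristic polynomial: s^2 - 6s + 8 = (s - 4)(s - 2), so the eigenvalues are 2, 4.
s=4: eigenvector (-1, -1).
s=2: eigenvector (2, 1).
P = [[-1, 2], [-1, 1]], D = diag(4, 2), P⁻¹ = [[1, -2], [1, -1]].
L⁴ = P·diag(256, 16)·P⁻¹ = [[-224, 480], [-240, 496]].
The requested entry is 496.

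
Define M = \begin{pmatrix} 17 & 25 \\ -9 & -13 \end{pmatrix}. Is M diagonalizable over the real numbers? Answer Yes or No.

Characteristic polynomial: p(t) = t^2 - 4t + 4 = (t - 2)^2.
t = 2 has algebraic multiplicity 2; rank(M − 2I) = 1, so geometric multiplicity = 1.
Geometric multiplicity < algebraic multiplicity, so M is not diagonalizable.

No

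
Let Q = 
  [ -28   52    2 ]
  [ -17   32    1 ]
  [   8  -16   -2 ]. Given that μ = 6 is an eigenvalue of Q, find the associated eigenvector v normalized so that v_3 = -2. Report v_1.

6

Q − 6I = [[-34, 52, 2], [-17, 26, 1], [8, -16, -8]].
Solving (Q − 6I)v = 0 gives the eigenspace spanned by (6, 4, -2).
With v_3 = -2, v = (6, 4, -2), so v_1 = 6.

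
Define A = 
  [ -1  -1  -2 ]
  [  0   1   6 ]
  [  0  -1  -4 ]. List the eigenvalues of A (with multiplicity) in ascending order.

Characteristic polynomial: p(λ) = λ^3 + 4λ^2 + 5λ + 2 = (λ + 1)^2(λ + 2).
Roots (with multiplicity): -2, -1, -1.

-2, -1, -1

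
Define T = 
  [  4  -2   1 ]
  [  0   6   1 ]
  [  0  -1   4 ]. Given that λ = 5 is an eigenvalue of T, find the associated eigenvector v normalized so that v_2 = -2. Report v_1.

T − 5I = [[-1, -2, 1], [0, 1, 1], [0, -1, -1]].
Solving (T − 5I)v = 0 gives the eigenspace spanned by (6, -2, 2).
With v_2 = -2, v = (6, -2, 2), so v_1 = 6.

6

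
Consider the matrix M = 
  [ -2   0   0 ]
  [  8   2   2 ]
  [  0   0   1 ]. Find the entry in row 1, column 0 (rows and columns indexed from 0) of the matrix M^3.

32

Characteristic polynomial: r^3 - r^2 - 4r + 4 = (r - 2)(r - 1)(r + 2), so the eigenvalues are -2, 1, 2.
r=1: eigenvector (0, -2, 1).
r=2: eigenvector (0, 1, 0).
r=-2: eigenvector (1, -2, 0).
P = [[0, 0, 1], [-2, 1, -2], [1, 0, 0]], D = diag(1, 2, -2), P⁻¹ = [[0, 0, 1], [2, 1, 2], [1, 0, 0]].
M³ = P·diag(1, 8, -8)·P⁻¹ = [[-8, 0, 0], [32, 8, 14], [0, 0, 1]].
The requested entry is 32.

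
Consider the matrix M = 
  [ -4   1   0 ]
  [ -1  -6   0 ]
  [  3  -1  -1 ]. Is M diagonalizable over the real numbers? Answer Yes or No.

Characteristic polynomial: p(t) = t^3 + 11t^2 + 35t + 25 = (t + 1)(t + 5)^2.
t = -5 has algebraic multiplicity 2; rank(M + 5I) = 2, so geometric multiplicity = 1.
Geometric multiplicity < algebraic multiplicity, so M is not diagonalizable.

No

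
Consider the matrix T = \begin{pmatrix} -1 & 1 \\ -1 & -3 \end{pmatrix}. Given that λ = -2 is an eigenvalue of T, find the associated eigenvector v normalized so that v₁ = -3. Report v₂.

T + 2I = [[1, 1], [-1, -1]].
Solving (T + 2I)v = 0 gives the eigenspace spanned by (-3, 3).
With v₁ = -3, v = (-3, 3), so v₂ = 3.

3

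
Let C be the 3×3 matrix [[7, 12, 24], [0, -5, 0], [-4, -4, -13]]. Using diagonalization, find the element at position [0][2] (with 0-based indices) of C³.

744

Characteristic polynomial: t^3 + 11t^2 + 35t + 25 = (t + 1)(t + 5)^2, so the eigenvalues are -5, -5, -1.
t=-1: eigenvector (3, 0, -1).
t=-5: eigenvector (-3, 1, 1).
t=-5: eigenvector (-2, 0, 1).
P = [[3, -3, -2], [0, 1, 0], [-1, 1, 1]], D = diag(-1, -5, -5), P⁻¹ = [[1, 1, 2], [0, 1, 0], [1, 0, 3]].
C³ = P·diag(-1, -125, -125)·P⁻¹ = [[247, 372, 744], [0, -125, 0], [-124, -124, -373]].
The requested entry is 744.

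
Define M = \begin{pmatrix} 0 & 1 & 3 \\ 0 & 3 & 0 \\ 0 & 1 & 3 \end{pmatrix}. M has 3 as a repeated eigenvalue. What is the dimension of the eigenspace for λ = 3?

M − 3I = [[-3, 1, 3], [0, 0, 0], [0, 1, 0]].
This matrix has rank 2, so its null space has dimension 3 − 2 = 1.

1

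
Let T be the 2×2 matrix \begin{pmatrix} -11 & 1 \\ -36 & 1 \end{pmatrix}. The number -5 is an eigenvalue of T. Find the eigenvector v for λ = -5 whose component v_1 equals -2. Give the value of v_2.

-12

T + 5I = [[-6, 1], [-36, 6]].
Solving (T + 5I)v = 0 gives the eigenspace spanned by (-2, -12).
With v_1 = -2, v = (-2, -12), so v_2 = -12.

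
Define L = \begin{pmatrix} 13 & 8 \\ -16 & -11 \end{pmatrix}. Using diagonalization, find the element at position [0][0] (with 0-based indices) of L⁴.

1169

Characteristic polynomial: μ^2 - 2μ - 15 = (μ - 5)(μ + 3), so the eigenvalues are -3, 5.
μ=-3: eigenvector (1, -2).
μ=5: eigenvector (1, -1).
P = [[1, 1], [-2, -1]], D = diag(-3, 5), P⁻¹ = [[-1, -1], [2, 1]].
L⁴ = P·diag(81, 625)·P⁻¹ = [[1169, 544], [-1088, -463]].
The requested entry is 1169.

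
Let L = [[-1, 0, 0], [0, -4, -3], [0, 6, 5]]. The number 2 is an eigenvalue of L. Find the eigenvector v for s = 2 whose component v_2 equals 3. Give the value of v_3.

-6

L − 2I = [[-3, 0, 0], [0, -6, -3], [0, 6, 3]].
Solving (L − 2I)v = 0 gives the eigenspace spanned by (0, 3, -6).
With v_2 = 3, v = (0, 3, -6), so v_3 = -6.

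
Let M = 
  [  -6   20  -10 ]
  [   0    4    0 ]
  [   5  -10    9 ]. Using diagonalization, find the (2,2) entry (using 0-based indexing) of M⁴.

511

Characteristic polynomial: t^3 - 7t^2 + 8t + 16 = (t - 4)^2(t + 1), so the eigenvalues are -1, 4, 4.
t=-1: eigenvector (2, 0, -1).
t=4: eigenvector (3, 1, -1).
t=4: eigenvector (-1, 0, 1).
P = [[2, 3, -1], [0, 1, 0], [-1, -1, 1]], D = diag(-1, 4, 4), P⁻¹ = [[1, -2, 1], [0, 1, 0], [1, -1, 2]].
M⁴ = P·diag(1, 256, 256)·P⁻¹ = [[-254, 1020, -510], [0, 256, 0], [255, -510, 511]].
The requested entry is 511.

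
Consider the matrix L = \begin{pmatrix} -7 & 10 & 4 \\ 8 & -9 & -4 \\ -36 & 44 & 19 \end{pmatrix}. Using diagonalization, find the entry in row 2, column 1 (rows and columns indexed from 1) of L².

16

Characteristic polynomial: λ^3 - 3λ^2 - λ + 3 = (λ - 3)(λ - 1)(λ + 1), so the eigenvalues are -1, 1, 3.
λ=-1: eigenvector (-1, 1, -4).
λ=1: eigenvector (1, 0, 2).
λ=3: eigenvector (1, -1, 5).
P = [[-1, 1, 1], [1, 0, -1], [-4, 2, 5]], D = diag(-1, 1, 3), P⁻¹ = [[-2, 3, 1], [1, 1, 0], [-2, 2, 1]].
L² = P·diag(1, 1, 9)·P⁻¹ = [[-15, 16, 8], [16, -15, -8], [-80, 80, 41]].
The requested entry is 16.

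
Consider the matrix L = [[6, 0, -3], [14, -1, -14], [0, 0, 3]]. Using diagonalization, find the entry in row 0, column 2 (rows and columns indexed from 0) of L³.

Characteristic polynomial: λ^3 - 8λ^2 + 9λ + 18 = (λ - 6)(λ - 3)(λ + 1), so the eigenvalues are -1, 3, 6.
λ=6: eigenvector (1, 2, 0).
λ=3: eigenvector (1, 0, 1).
λ=-1: eigenvector (0, 1, 0).
P = [[1, 1, 0], [2, 0, 1], [0, 1, 0]], D = diag(6, 3, -1), P⁻¹ = [[1, 0, -1], [0, 0, 1], [-2, 1, 2]].
L³ = P·diag(216, 27, -1)·P⁻¹ = [[216, 0, -189], [434, -1, -434], [0, 0, 27]].
The requested entry is -189.

-189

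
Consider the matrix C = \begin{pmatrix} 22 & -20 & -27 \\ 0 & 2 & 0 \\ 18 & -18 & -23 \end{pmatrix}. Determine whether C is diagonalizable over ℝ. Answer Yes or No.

Yes

Characteristic polynomial: p(r) = r^3 - r^2 - 22r + 40 = (r - 4)(r - 2)(r + 5).
All 3 eigenvalues are distinct, so C is diagonalizable.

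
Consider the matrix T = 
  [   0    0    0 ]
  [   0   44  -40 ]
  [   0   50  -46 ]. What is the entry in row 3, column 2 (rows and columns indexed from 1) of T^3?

Characteristic polynomial: λ^3 + 2λ^2 - 24λ = λ(λ - 4)(λ + 6), so the eigenvalues are -6, 0, 4.
λ=0: eigenvector (1, 0, 0).
λ=4: eigenvector (0, 1, 1).
λ=-6: eigenvector (0, 4, 5).
P = [[1, 0, 0], [0, 1, 4], [0, 1, 5]], D = diag(0, 4, -6), P⁻¹ = [[1, 0, 0], [0, 5, -4], [0, -1, 1]].
T³ = P·diag(0, 64, -216)·P⁻¹ = [[0, 0, 0], [0, 1184, -1120], [0, 1400, -1336]].
The requested entry is 1400.

1400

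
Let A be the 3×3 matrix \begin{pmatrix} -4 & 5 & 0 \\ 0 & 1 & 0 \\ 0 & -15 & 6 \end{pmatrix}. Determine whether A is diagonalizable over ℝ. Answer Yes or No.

Characteristic polynomial: p(t) = t^3 - 3t^2 - 22t + 24 = (t - 6)(t - 1)(t + 4).
All 3 eigenvalues are distinct, so A is diagonalizable.

Yes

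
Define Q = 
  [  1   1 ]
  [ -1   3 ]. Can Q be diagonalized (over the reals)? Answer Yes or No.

No

Characteristic polynomial: p(t) = t^2 - 4t + 4 = (t - 2)^2.
t = 2 has algebraic multiplicity 2; rank(Q − 2I) = 1, so geometric multiplicity = 1.
Geometric multiplicity < algebraic multiplicity, so Q is not diagonalizable.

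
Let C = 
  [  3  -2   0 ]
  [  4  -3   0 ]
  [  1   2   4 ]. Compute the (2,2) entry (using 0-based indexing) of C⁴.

256

Characteristic polynomial: t^3 - 4t^2 - t + 4 = (t - 4)(t - 1)(t + 1), so the eigenvalues are -1, 1, 4.
t=-1: eigenvector (-1, -2, 1).
t=1: eigenvector (1, 1, -1).
t=4: eigenvector (0, 0, 1).
P = [[-1, 1, 0], [-2, 1, 0], [1, -1, 1]], D = diag(-1, 1, 4), P⁻¹ = [[1, -1, 0], [2, -1, 0], [1, 0, 1]].
C⁴ = P·diag(1, 1, 256)·P⁻¹ = [[1, 0, 0], [0, 1, 0], [255, 0, 256]].
The requested entry is 256.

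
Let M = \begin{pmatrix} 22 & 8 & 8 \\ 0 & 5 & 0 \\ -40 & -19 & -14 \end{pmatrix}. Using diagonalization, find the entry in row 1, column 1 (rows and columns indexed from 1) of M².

164

Characteristic polynomial: μ^3 - 13μ^2 + 52μ - 60 = (μ - 6)(μ - 5)(μ - 2), so the eigenvalues are 2, 5, 6.
μ=2: eigenvector (-2, 0, 5).
μ=5: eigenvector (0, 1, -1).
μ=6: eigenvector (1, 0, -2).
P = [[-2, 0, 1], [0, 1, 0], [5, -1, -2]], D = diag(2, 5, 6), P⁻¹ = [[2, 1, 1], [0, 1, 0], [5, 2, 2]].
M² = P·diag(4, 25, 36)·P⁻¹ = [[164, 64, 64], [0, 25, 0], [-320, -149, -124]].
The requested entry is 164.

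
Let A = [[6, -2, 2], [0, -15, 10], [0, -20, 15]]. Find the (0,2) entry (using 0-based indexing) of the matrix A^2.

22

Characteristic polynomial: r^3 - 6r^2 - 25r + 150 = (r - 6)(r - 5)(r + 5), so the eigenvalues are -5, 5, 6.
r=6: eigenvector (1, 0, 0).
r=5: eigenvector (-2, 1, 2).
r=-5: eigenvector (0, -1, -1).
P = [[1, -2, 0], [0, 1, -1], [0, 2, -1]], D = diag(6, 5, -5), P⁻¹ = [[1, -2, 2], [0, -1, 1], [0, -2, 1]].
A² = P·diag(36, 25, 25)·P⁻¹ = [[36, -22, 22], [0, 25, 0], [0, 0, 25]].
The requested entry is 22.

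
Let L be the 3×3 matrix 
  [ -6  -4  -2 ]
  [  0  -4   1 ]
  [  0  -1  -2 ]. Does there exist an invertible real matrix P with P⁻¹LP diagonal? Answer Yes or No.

No

Characteristic polynomial: p(r) = r^3 + 12r^2 + 45r + 54 = (r + 3)^2(r + 6).
r = -3 has algebraic multiplicity 2; rank(L + 3I) = 2, so geometric multiplicity = 1.
Geometric multiplicity < algebraic multiplicity, so L is not diagonalizable.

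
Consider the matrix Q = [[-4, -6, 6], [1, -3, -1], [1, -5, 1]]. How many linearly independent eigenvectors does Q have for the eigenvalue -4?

1

Q + 4I = [[0, -6, 6], [1, 1, -1], [1, -5, 5]].
This matrix has rank 2, so its null space has dimension 3 − 2 = 1.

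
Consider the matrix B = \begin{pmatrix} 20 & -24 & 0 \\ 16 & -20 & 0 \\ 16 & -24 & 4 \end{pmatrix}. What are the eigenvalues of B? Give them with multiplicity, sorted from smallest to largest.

-4, 4, 4

Characteristic polynomial: p(μ) = μ^3 - 4μ^2 - 16μ + 64 = (μ - 4)^2(μ + 4).
Roots (with multiplicity): -4, 4, 4.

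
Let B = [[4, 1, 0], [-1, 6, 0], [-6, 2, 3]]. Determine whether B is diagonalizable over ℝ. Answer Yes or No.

No

Characteristic polynomial: p(t) = t^3 - 13t^2 + 55t - 75 = (t - 5)^2(t - 3).
t = 5 has algebraic multiplicity 2; rank(B − 5I) = 2, so geometric multiplicity = 1.
Geometric multiplicity < algebraic multiplicity, so B is not diagonalizable.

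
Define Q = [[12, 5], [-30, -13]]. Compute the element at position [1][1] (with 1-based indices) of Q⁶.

-1266

Characteristic polynomial: s^2 + s - 6 = (s - 2)(s + 3), so the eigenvalues are -3, 2.
s=2: eigenvector (1, -2).
s=-3: eigenvector (-1, 3).
P = [[1, -1], [-2, 3]], D = diag(2, -3), P⁻¹ = [[3, 1], [2, 1]].
Q⁶ = P·diag(64, 729)·P⁻¹ = [[-1266, -665], [3990, 2059]].
The requested entry is -1266.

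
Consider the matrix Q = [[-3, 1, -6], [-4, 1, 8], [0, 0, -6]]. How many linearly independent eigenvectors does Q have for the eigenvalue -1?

1

Q + 1I = [[-2, 1, -6], [-4, 2, 8], [0, 0, -5]].
This matrix has rank 2, so its null space has dimension 3 − 2 = 1.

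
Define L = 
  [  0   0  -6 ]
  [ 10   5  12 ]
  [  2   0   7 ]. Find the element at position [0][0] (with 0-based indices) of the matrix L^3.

-84

Characteristic polynomial: t^3 - 12t^2 + 47t - 60 = (t - 5)(t - 4)(t - 3), so the eigenvalues are 3, 4, 5.
t=4: eigenvector (-3, 6, 2).
t=5: eigenvector (0, 1, 0).
t=3: eigenvector (-2, 4, 1).
P = [[-3, 0, -2], [6, 1, 4], [2, 0, 1]], D = diag(4, 5, 3), P⁻¹ = [[1, 0, 2], [2, 1, 0], [-2, 0, -3]].
L³ = P·diag(64, 125, 27)·P⁻¹ = [[-84, 0, -222], [418, 125, 444], [74, 0, 175]].
The requested entry is -84.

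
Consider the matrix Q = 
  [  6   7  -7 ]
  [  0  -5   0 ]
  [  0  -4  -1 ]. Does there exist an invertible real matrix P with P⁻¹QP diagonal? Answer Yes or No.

Yes

Characteristic polynomial: p(s) = s^3 - 31s - 30 = (s - 6)(s + 1)(s + 5).
All 3 eigenvalues are distinct, so Q is diagonalizable.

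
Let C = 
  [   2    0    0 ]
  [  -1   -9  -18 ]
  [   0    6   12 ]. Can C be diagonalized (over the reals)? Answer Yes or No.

Characteristic polynomial: p(λ) = λ^3 - 5λ^2 + 6λ = λ(λ - 3)(λ - 2).
All 3 eigenvalues are distinct, so C is diagonalizable.

Yes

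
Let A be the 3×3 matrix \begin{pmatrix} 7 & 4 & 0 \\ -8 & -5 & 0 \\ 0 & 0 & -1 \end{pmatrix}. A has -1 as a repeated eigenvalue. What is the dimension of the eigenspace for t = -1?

A + 1I = [[8, 4, 0], [-8, -4, 0], [0, 0, 0]].
This matrix has rank 1, so its null space has dimension 3 − 1 = 2.

2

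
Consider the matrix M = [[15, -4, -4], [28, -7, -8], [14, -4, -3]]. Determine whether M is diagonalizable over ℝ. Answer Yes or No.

Yes

Characteristic polynomial: p(r) = r^3 - 5r^2 + 7r - 3 = (r - 3)(r - 1)^2.
r = 1 has algebraic multiplicity 2; rank(M − 1I) = 1, so geometric multiplicity = 2.
Every eigenvalue has geometric = algebraic multiplicity, so M is diagonalizable.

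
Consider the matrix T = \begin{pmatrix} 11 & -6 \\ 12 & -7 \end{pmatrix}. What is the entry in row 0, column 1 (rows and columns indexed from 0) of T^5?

-3126

Characteristic polynomial: μ^2 - 4μ - 5 = (μ - 5)(μ + 1), so the eigenvalues are -1, 5.
μ=5: eigenvector (-1, -1).
μ=-1: eigenvector (1, 2).
P = [[-1, 1], [-1, 2]], D = diag(5, -1), P⁻¹ = [[-2, 1], [-1, 1]].
T⁵ = P·diag(3125, -1)·P⁻¹ = [[6251, -3126], [6252, -3127]].
The requested entry is -3126.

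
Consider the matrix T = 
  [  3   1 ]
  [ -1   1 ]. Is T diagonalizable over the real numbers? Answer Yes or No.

No

Characteristic polynomial: p(μ) = μ^2 - 4μ + 4 = (μ - 2)^2.
μ = 2 has algebraic multiplicity 2; rank(T − 2I) = 1, so geometric multiplicity = 1.
Geometric multiplicity < algebraic multiplicity, so T is not diagonalizable.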